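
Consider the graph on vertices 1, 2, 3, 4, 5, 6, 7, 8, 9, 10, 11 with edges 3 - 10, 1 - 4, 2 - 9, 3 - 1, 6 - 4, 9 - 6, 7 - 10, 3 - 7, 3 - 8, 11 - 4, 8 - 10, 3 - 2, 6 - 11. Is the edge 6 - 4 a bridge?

No

After removing 6 - 4, the path 6-11-4 still connects them, so the edge is not a bridge.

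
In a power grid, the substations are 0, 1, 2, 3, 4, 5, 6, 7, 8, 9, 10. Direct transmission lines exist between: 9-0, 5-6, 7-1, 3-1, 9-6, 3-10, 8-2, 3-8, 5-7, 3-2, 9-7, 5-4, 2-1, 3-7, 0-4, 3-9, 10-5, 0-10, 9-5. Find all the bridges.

The edges on the cycle 3-8-2-3 are not bridges since each lies on that cycle.
Every edge lies on some cycle, so there are no bridges.

none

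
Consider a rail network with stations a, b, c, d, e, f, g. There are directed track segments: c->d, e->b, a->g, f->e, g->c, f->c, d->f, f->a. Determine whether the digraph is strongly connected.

There is no directed path from e to c, so the graph is not strongly connected.

No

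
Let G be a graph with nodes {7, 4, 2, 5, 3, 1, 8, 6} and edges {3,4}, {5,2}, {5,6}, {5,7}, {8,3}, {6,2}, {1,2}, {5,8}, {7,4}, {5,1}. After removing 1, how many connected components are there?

With 1 gone, the remaining components are: {2, 3, 4, 5, 6, 7, 8}.
That is 1 component.

1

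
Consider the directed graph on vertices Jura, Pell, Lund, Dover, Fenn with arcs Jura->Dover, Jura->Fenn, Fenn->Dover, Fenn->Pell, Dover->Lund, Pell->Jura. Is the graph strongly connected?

No

There is no directed path from Dover to Jura, so the graph is not strongly connected.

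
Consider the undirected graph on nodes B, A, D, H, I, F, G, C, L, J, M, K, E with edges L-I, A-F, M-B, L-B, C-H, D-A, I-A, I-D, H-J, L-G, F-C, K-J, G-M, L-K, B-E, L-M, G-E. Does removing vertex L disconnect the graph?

Yes

Deleting L raises the number of components from 1 to 2, so L is a cut vertex.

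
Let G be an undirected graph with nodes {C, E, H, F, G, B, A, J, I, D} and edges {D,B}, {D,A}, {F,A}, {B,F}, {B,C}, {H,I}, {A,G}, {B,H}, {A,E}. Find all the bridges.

A-E, A-G, B-C, B-H, H-I

The edges on the cycle D-B-F-A-D are not bridges since each lies on that cycle.
But removing B - H disconnects B from H; removing H - I disconnects H from I; removing A - G disconnects A from G; removing C - B disconnects C from B — these are bridges.
In total 5 edges are bridges.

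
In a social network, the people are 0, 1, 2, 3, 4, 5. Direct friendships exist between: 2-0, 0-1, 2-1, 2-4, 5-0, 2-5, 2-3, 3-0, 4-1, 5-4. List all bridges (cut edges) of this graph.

none

The edges on the cycle 2-5-0-3-2 are not bridges since each lies on that cycle.
Every edge lies on some cycle, so there are no bridges.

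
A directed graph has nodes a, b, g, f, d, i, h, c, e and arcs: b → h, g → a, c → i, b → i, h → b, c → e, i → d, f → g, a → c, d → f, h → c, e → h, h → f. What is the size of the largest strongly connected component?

{a, b, c, d, e, f, g, h, i} are all mutually reachable — one SCC of size 9.
The largest has 9 vertices.

9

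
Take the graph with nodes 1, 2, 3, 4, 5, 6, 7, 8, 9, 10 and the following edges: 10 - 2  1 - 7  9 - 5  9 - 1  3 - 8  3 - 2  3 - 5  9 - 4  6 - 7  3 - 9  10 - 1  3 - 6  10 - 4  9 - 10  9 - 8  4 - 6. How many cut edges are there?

The edges on the cycle 9-10-1-7-6-4-9 are not bridges since each lies on that cycle.
Every edge lies on some cycle, so there are no bridges.

0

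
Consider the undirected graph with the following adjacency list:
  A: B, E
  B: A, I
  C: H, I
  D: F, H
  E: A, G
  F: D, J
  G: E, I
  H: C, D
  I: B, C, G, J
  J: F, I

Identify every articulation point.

Removing I increases the component count from 1 to 2, so I is a cut vertex.
By contrast removing A leaves 1 component; it is not a cut vertex. No other vertex is a cut vertex either.

I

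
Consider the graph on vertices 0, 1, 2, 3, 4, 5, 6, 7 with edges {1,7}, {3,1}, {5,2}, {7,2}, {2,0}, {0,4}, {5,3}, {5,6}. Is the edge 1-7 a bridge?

After removing 1-7, the path 1-3-5-2-7 still connects them, so the edge is not a bridge.

No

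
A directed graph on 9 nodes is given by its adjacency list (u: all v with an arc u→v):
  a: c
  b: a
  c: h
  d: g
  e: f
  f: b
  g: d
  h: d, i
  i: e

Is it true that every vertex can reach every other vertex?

There is no directed path from d to h, so the graph is not strongly connected.

No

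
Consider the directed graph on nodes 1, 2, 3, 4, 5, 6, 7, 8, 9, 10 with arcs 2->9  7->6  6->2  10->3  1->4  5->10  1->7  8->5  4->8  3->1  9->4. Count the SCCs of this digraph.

{1, 2, 3, 4, 5, 6, 7, 8, 9, 10} are all mutually reachable — one SCC of size 10.
That gives 1 strongly connected component.

1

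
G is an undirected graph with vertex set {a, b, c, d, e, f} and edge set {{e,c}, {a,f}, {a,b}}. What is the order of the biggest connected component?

d is isolated — a component by itself.
Starting from c we can reach c, e. That is one component of size 2.
Starting from a we can reach a, b, f. That is one component of size 3.
The largest has 3 vertices.

3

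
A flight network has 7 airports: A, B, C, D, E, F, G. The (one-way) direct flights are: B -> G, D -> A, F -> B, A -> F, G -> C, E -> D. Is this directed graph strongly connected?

There is no directed path from G to F, so the graph is not strongly connected.

No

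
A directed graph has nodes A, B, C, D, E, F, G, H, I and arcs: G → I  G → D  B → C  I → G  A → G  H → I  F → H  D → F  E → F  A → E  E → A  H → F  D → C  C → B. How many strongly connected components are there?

3

{D, F, G, H, I} are all mutually reachable — one SCC of size 5.
{B, C} are all mutually reachable — one SCC of size 2.
{A, E} are all mutually reachable — one SCC of size 2.
That gives 3 strongly connected components.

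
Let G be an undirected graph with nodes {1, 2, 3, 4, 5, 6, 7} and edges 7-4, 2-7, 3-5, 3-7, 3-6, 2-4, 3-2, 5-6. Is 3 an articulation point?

Yes

Deleting 3 raises the number of components from 2 to 3, so 3 is a cut vertex.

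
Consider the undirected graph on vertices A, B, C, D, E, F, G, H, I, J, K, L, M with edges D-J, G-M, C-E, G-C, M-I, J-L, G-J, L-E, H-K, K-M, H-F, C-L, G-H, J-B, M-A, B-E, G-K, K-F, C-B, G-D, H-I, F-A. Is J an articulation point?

No

Deleting J leaves 1 component (was 1) (its neighbors B, D, G, L remain connected to each other), so J is not a cut vertex.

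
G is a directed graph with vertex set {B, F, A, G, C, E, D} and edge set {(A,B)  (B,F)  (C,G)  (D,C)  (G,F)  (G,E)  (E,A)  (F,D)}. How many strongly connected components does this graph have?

1

{A, B, C, D, E, F, G} are all mutually reachable — one SCC of size 7.
That gives 1 strongly connected component.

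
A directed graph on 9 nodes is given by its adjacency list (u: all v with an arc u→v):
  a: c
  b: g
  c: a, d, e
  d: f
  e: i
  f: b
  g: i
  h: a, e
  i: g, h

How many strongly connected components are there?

1

{a, b, c, d, e, f, g, h, i} are all mutually reachable — one SCC of size 9.
That gives 1 strongly connected component.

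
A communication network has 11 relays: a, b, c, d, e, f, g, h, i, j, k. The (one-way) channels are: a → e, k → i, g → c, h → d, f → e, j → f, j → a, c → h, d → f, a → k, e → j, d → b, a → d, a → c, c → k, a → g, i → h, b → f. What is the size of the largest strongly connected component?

11

{a, b, c, d, e, f, g, h, i, j, k} are all mutually reachable — one SCC of size 11.
The largest has 11 vertices.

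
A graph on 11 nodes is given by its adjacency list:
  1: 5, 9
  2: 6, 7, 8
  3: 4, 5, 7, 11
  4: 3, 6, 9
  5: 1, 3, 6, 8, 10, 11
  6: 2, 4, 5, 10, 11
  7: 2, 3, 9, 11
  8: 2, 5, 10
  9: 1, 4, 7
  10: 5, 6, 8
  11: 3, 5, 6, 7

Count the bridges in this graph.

The edges on the cycle 7-9-1-5-11-7 are not bridges since each lies on that cycle.
Every edge lies on some cycle, so there are no bridges.

0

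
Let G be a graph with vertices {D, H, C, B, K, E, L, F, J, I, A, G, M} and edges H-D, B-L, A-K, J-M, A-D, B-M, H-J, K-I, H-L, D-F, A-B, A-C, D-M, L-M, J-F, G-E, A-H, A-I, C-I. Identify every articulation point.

A

Removing A increases the component count from 2 to 3, so A is a cut vertex.
By contrast removing J leaves 2 components; it is not a cut vertex. No other vertex is a cut vertex either.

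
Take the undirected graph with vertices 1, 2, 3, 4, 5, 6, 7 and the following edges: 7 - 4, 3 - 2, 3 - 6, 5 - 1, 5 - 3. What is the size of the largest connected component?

Starting from 4 we can reach 4, 7. That is one component of size 2.
Starting from 1 we can reach 1, 2, 3, 5, 6. That is one component of size 5.
The largest has 5 vertices.

5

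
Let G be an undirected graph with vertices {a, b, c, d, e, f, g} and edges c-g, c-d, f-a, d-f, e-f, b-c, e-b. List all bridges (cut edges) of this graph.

The edges on the cycle e-b-c-d-f-e are not bridges since each lies on that cycle.
But removing f-a disconnects f from a; removing c-g disconnects c from g — these are bridges.

a-f, c-g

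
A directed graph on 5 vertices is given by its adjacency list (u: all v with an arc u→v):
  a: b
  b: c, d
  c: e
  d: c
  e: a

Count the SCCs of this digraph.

{a, b, c, d, e} are all mutually reachable — one SCC of size 5.
That gives 1 strongly connected component.

1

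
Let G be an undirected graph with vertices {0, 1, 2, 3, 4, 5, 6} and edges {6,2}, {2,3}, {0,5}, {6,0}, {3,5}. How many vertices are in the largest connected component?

5

4 is isolated — a component by itself.
1 is isolated — a component by itself.
Starting from 0 we can reach 0, 2, 3, 5, 6. That is one component of size 5.
The largest has 5 vertices.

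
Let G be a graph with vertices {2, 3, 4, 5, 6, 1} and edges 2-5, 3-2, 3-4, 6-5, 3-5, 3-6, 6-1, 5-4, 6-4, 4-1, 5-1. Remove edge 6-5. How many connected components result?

6 and 5 are still connected via 6-3-5, so the component count stays at 1.

1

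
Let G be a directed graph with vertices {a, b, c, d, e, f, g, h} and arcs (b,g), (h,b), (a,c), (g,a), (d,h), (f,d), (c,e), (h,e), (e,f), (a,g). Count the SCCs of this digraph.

{a, b, c, d, e, f, g, h} are all mutually reachable — one SCC of size 8.
That gives 1 strongly connected component.

1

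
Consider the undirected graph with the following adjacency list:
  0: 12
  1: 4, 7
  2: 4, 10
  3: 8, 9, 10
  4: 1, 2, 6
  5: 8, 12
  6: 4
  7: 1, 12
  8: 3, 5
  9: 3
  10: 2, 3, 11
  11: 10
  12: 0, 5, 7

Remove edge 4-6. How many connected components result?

2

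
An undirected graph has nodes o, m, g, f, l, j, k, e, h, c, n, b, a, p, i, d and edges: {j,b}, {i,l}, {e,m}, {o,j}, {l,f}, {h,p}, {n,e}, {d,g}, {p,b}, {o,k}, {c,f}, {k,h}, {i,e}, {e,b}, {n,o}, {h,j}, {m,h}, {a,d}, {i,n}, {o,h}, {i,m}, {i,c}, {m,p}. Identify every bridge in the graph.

a-d, d-g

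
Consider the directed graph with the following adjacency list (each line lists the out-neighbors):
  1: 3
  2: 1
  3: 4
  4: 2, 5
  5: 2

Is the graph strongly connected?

Yes

From 2 we can reach every vertex (1, 2, 3, 4, 5), and every vertex can reach 2 (1, 2, 3, 4, 5). So the whole graph is one strongly connected component.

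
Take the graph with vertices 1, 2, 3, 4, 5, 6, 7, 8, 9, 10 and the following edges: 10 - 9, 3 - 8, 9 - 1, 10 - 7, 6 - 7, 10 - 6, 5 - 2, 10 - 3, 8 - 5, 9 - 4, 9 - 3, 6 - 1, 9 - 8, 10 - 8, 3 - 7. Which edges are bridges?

The edges on the cycle 10-9-1-6-10 are not bridges since each lies on that cycle.
But removing 9 - 4 disconnects 9 from 4; removing 2 - 5 disconnects 2 from 5; removing 8 - 5 disconnects 8 from 5 — these are bridges.

2-5, 4-9, 5-8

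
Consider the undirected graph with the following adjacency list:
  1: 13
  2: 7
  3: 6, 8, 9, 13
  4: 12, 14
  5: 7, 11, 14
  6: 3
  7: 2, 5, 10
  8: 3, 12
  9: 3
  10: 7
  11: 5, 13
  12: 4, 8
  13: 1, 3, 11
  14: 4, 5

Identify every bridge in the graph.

1-13, 10-7, 2-7, 3-6, 3-9, 5-7

The edges on the cycle 12-8-3-13-11-5-14-4-12 are not bridges since each lies on that cycle.
But removing 3-9 disconnects 3 from 9; removing 7-2 disconnects 7 from 2; removing 1-13 disconnects 1 from 13; removing 3-6 disconnects 3 from 6 — these are bridges.
In total 6 edges are bridges.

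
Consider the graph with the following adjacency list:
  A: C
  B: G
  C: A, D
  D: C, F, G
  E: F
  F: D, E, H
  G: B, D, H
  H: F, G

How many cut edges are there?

4

The edges on the cycle D-F-H-G-D are not bridges since each lies on that cycle.
But removing A-C disconnects A from C; removing F-E disconnects F from E; removing G-B disconnects G from B; removing D-C disconnects D from C — these are bridges.
That makes 4 bridges.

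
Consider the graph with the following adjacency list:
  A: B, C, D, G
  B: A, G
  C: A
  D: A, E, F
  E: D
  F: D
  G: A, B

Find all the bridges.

A-C, A-D, D-E, D-F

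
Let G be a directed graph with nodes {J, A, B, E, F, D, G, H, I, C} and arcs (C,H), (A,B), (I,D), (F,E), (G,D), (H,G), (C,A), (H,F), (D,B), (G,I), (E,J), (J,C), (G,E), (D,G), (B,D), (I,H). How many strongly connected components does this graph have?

{A, B, C, D, E, F, G, H, I, J} are all mutually reachable — one SCC of size 10.
That gives 1 strongly connected component.

1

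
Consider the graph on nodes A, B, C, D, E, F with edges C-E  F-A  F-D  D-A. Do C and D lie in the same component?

No

The component containing C is {C, E}, and D is not in it.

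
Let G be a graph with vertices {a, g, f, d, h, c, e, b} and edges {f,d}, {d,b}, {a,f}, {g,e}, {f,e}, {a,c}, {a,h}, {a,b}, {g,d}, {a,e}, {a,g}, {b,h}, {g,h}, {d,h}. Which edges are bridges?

a-c

The edges on the cycle a-g-d-f-a are not bridges since each lies on that cycle.
But removing c—a disconnects c from a — this is a bridge.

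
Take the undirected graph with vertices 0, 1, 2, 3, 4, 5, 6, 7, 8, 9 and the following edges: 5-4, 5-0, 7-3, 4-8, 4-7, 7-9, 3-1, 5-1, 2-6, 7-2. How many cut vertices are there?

4

Removing 2 increases the component count from 1 to 2, so 2 is a cut vertex.
Removing 4 increases the component count from 1 to 2, so 4 is a cut vertex.
Removing 5 increases the component count from 1 to 2, so 5 is a cut vertex.
Likewise 7 is a cut vertex.
By contrast removing 1 leaves 1 component; it is not a cut vertex. No other vertex is a cut vertex either.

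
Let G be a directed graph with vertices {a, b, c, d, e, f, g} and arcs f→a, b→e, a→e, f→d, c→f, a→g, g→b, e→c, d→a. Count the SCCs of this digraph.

1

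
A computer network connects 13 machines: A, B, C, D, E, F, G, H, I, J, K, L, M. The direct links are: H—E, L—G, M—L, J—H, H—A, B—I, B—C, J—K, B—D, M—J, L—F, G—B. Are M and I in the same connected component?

From M we can reach A, B, C, D, E, F, G, H, I, J, K, L, M, which includes I.

Yes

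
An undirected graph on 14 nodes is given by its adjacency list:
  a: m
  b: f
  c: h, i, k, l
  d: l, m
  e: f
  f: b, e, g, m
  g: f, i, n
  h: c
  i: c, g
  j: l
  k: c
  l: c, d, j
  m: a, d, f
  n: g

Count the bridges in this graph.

7

The edges on the cycle c-l-d-m-f-g-i-c are not bridges since each lies on that cycle.
But removing l-j disconnects l from j; removing c-k disconnects c from k; removing f-e disconnects f from e; removing a-m disconnects a from m — these are bridges.
In total 7 edges are bridges.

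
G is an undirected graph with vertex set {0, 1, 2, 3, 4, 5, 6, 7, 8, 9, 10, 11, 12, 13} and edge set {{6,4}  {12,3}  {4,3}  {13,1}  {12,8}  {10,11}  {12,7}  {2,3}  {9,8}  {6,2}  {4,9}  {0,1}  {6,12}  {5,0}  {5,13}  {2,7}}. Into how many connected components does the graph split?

Starting from 10 we can reach 10, 11. That is one component of size 2.
Starting from 0 we can reach 0, 1, 5, 13. That is one component of size 4.
Starting from 2 we can reach 2, 3, 4, 6, 7, 8, 9, 12. That is one component of size 8.
Total: 3 components.

3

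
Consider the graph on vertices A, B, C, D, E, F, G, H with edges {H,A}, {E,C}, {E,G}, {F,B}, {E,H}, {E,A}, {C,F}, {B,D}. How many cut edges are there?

5

The edges on the cycle E-H-A-E are not bridges since each lies on that cycle.
But removing B-D disconnects B from D; removing C-F disconnects C from F; removing B-F disconnects B from F; removing G-E disconnects G from E — these are bridges.
In total 5 edges are bridges.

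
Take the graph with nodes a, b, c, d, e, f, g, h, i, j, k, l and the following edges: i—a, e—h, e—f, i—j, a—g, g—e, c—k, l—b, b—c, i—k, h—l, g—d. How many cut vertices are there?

Removing e increases the component count from 1 to 2, so e is a cut vertex.
Removing g increases the component count from 1 to 2, so g is a cut vertex.
Removing i increases the component count from 1 to 2, so i is a cut vertex.
By contrast removing h leaves 1 component; it is not a cut vertex. No other vertex is a cut vertex either.

3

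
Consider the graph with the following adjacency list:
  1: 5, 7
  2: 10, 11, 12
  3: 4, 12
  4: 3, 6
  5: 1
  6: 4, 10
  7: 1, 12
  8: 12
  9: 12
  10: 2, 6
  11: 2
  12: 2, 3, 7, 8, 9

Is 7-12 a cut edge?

Yes

Removing 7-12 leaves no path between 7 and 12: the component count goes from 1 to 2. So it is a bridge.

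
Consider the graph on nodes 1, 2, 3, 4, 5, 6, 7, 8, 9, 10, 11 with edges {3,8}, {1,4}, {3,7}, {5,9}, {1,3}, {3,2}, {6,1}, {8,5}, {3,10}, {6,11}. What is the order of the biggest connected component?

Starting from 1 we can reach 1, 2, 3, 4, 5, 6, 7, 8, 9, 10, 11. That is one component of size 11.
The largest has 11 vertices.

11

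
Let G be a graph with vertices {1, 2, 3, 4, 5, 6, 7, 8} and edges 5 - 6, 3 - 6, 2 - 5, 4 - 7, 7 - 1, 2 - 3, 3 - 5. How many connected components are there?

3

8 is isolated — a component by itself.
Starting from 1 we can reach 1, 4, 7. That is one component of size 3.
Starting from 2 we can reach 2, 3, 5, 6. That is one component of size 4.
Total: 3 components.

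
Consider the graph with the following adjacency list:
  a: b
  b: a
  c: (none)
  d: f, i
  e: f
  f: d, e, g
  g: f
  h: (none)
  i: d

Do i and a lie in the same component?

The component containing i is {d, e, f, g, i}, and a is not in it.

No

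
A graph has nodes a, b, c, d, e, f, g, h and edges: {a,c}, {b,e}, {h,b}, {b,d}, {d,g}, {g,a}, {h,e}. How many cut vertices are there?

Removing a increases the component count from 2 to 3, so a is a cut vertex.
Removing b increases the component count from 2 to 3, so b is a cut vertex.
Removing d increases the component count from 2 to 3, so d is a cut vertex.
Likewise g is a cut vertex.
By contrast removing e leaves 2 components; it is not a cut vertex. No other vertex is a cut vertex either.

4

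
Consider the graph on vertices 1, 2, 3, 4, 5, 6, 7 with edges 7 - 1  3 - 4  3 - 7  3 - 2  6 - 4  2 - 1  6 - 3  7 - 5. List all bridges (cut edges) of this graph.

5-7

The edges on the cycle 3-7-1-2-3 are not bridges since each lies on that cycle.
But removing 5 - 7 disconnects 5 from 7 — this is a bridge.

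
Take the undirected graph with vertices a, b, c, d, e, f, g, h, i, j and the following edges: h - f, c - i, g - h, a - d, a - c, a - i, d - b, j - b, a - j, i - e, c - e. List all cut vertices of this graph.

Removing a increases the component count from 2 to 3, so a is a cut vertex.
Removing h increases the component count from 2 to 3, so h is a cut vertex.
By contrast removing f leaves 2 components; it is not a cut vertex. No other vertex is a cut vertex either.

a, h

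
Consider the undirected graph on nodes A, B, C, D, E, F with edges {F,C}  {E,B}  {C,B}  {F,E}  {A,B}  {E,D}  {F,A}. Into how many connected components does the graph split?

Starting from A we can reach A, B, C, D, E, F. That is one component of size 6.
Total: 1 component.

1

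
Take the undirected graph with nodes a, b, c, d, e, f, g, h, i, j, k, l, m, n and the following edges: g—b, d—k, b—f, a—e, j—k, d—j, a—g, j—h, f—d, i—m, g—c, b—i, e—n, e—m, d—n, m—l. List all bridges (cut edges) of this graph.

The edges on the cycle a-g-b-f-d-n-e-a are not bridges since each lies on that cycle.
But removing g—c disconnects g from c; removing j—h disconnects j from h; removing l—m disconnects l from m — these are bridges.

c-g, h-j, l-m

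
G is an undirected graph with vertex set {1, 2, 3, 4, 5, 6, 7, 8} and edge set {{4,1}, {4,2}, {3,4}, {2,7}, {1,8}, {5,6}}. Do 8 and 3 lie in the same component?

Yes

From 8 we can reach 1, 2, 3, 4, 7, 8, which includes 3.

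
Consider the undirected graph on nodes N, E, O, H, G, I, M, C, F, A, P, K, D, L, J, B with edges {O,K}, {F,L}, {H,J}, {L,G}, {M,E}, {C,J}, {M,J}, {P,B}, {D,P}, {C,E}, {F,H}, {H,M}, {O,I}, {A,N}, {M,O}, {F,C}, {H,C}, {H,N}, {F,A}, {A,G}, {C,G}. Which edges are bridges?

The edges on the cycle H-M-E-C-H are not bridges since each lies on that cycle.
But removing K–O disconnects K from O; removing D–P disconnects D from P; removing M–O disconnects M from O; removing P–B disconnects P from B — these are bridges.
In total 5 edges are bridges.

B-P, D-P, I-O, K-O, M-O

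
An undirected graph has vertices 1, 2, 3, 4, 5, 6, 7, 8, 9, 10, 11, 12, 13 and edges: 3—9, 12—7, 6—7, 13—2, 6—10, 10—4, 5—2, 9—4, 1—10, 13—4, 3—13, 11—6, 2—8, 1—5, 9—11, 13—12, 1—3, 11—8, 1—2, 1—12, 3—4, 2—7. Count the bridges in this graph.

The edges on the cycle 9-11-6-10-4-9 are not bridges since each lies on that cycle.
Every edge lies on some cycle, so there are no bridges.

0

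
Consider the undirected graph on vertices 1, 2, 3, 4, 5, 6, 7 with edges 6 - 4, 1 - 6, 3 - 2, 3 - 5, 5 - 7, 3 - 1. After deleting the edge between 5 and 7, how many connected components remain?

2

Before removal there is 1 component.
5 - 7 is a bridge — removing it separates 5's side from 7's side.
After removal: 2 components.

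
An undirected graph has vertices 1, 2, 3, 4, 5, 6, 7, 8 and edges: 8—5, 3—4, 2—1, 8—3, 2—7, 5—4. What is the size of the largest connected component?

6 is isolated — a component by itself.
Starting from 1 we can reach 1, 2, 7. That is one component of size 3.
Starting from 3 we can reach 3, 4, 5, 8. That is one component of size 4.
The largest has 4 vertices.

4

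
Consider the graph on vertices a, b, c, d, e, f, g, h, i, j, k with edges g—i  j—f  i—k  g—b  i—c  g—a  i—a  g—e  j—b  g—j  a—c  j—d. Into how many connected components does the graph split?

h is isolated — a component by itself.
Starting from a we can reach a, b, c, d, e, f, g, i, j, k. That is one component of size 10.
Total: 2 components.

2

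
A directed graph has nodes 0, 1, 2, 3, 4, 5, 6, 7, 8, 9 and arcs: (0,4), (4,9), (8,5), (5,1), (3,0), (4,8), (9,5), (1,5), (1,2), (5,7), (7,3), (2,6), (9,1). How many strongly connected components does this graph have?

3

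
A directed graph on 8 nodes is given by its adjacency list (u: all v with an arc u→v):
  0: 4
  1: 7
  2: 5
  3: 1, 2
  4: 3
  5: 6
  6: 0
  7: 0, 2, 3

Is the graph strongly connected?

Yes

From 3 we can reach every vertex (0, 1, 2, 3, 4, 5, 6, 7), and every vertex can reach 3 (0, 1, 2, 3, 4, 5, 6, 7). So the whole graph is one strongly connected component.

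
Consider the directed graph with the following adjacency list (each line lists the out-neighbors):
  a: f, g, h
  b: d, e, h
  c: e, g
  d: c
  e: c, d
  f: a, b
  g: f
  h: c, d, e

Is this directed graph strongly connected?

Yes

From b we can reach every vertex (a, b, c, d, e, f, g, h), and every vertex can reach b (a, b, c, d, e, f, g, h). So the whole graph is one strongly connected component.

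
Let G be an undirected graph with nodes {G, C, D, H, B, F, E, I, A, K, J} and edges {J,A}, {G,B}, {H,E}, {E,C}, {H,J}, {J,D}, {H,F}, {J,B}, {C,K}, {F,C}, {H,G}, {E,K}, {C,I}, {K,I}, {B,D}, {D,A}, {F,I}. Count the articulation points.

Removing H increases the component count from 1 to 2, so H is a cut vertex.
By contrast removing A leaves 1 component; it is not a cut vertex. No other vertex is a cut vertex either.

1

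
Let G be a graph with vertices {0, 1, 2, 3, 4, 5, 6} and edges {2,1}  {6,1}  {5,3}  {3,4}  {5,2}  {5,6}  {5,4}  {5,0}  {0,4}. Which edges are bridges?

none

The edges on the cycle 5-0-4-5 are not bridges since each lies on that cycle.
Every edge lies on some cycle, so there are no bridges.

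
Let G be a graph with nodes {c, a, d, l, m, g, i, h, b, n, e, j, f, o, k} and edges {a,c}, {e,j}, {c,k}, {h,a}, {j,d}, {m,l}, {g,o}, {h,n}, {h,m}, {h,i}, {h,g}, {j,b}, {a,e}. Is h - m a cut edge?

Yes

Removing h - m leaves no path between h and m: the component count goes from 2 to 3. So it is a bridge.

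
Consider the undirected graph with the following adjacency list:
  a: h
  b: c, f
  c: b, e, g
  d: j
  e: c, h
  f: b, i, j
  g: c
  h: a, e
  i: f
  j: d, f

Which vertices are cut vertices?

b, c, e, f, h, j

Removing b increases the component count from 1 to 2, so b is a cut vertex.
Removing c increases the component count from 1 to 3, so c is a cut vertex.
Removing e increases the component count from 1 to 2, so e is a cut vertex.
Likewise f, h, j are cut vertices.
By contrast removing i leaves 1 component; it is not a cut vertex. No other vertex is a cut vertex either.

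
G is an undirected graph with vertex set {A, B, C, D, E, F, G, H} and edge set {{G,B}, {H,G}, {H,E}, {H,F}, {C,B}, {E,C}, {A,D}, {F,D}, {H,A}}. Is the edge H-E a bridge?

No

After removing H-E, the path H-G-B-C-E still connects them, so the edge is not a bridge.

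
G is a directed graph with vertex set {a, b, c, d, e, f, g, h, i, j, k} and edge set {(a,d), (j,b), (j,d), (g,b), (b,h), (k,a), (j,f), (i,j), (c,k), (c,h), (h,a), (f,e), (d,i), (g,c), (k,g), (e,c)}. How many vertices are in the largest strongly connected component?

11

{a, b, c, d, e, f, g, h, i, j, k} are all mutually reachable — one SCC of size 11.
The largest has 11 vertices.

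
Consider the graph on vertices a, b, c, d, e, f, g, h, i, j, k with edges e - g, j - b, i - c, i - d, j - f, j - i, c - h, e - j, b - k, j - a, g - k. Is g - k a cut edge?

No

After removing g - k, the path g-e-j-b-k still connects them, so the edge is not a bridge.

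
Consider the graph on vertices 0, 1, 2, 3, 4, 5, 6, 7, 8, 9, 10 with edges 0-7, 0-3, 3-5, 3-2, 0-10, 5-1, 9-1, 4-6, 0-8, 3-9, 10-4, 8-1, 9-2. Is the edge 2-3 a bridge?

After removing 2-3, the path 2-9-3 still connects them, so the edge is not a bridge.

No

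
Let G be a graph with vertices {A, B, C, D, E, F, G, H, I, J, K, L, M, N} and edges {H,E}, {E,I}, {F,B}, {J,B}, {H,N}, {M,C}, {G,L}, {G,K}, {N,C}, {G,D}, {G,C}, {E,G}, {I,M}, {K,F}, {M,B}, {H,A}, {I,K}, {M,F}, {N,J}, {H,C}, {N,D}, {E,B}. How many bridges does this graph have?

2

The edges on the cycle E-I-M-B-E are not bridges since each lies on that cycle.
But removing A—H disconnects A from H; removing L—G disconnects L from G — these are bridges.
That makes 2 bridges.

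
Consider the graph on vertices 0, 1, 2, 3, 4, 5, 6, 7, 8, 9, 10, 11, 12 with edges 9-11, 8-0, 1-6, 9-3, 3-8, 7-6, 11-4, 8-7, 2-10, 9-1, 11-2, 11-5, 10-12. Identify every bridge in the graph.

0-8, 10-12, 10-2, 11-2, 11-4, 11-5, 11-9

The edges on the cycle 9-3-8-7-6-1-9 are not bridges since each lies on that cycle.
But removing 11-2 disconnects 11 from 2; removing 5-11 disconnects 5 from 11; removing 0-8 disconnects 0 from 8; removing 10-2 disconnects 10 from 2 — these are bridges.
In total 7 edges are bridges.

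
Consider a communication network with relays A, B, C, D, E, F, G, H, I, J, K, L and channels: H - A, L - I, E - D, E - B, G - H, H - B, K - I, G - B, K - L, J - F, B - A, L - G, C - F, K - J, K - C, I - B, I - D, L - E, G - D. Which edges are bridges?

none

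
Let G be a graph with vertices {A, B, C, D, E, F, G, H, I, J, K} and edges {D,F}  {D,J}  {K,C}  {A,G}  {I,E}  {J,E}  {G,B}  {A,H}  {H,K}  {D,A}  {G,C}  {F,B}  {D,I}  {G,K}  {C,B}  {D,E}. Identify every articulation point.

D

Removing D increases the component count from 1 to 2, so D is a cut vertex.
By contrast removing J leaves 1 component; it is not a cut vertex. No other vertex is a cut vertex either.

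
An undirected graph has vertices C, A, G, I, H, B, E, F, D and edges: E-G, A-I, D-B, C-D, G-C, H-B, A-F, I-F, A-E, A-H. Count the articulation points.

1

Removing A increases the component count from 1 to 2, so A is a cut vertex.
By contrast removing D leaves 1 component; it is not a cut vertex. No other vertex is a cut vertex either.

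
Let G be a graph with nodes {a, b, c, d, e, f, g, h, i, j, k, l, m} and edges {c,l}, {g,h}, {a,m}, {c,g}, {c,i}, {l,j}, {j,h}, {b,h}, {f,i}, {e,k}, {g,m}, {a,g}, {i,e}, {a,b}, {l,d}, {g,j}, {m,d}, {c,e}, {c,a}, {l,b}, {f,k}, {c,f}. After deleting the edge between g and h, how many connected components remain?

1

g and h are still connected via g-j-h, so the component count stays at 1.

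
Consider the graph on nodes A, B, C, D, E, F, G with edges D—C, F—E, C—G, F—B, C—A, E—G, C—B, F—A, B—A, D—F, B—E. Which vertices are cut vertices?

none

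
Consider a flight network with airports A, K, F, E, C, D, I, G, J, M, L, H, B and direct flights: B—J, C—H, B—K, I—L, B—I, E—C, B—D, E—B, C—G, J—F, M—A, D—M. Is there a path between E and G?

From E we can reach A, B, C, D, E, F, G, H, I, J, K, L, M, which includes G.

Yes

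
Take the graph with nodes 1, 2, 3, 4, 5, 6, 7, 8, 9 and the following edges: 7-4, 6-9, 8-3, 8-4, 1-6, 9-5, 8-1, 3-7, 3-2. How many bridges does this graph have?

5

The edges on the cycle 8-3-7-4-8 are not bridges since each lies on that cycle.
But removing 3-2 disconnects 3 from 2; removing 1-6 disconnects 1 from 6; removing 8-1 disconnects 8 from 1; removing 6-9 disconnects 6 from 9 — these are bridges.
In total 5 edges are bridges.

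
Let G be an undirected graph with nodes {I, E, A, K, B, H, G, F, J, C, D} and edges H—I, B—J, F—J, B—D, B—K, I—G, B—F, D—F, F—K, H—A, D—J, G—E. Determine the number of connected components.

3

C is isolated — a component by itself.
Starting from A we can reach A, E, G, H, I. That is one component of size 5.
Starting from B we can reach B, D, F, J, K. That is one component of size 5.
Total: 3 components.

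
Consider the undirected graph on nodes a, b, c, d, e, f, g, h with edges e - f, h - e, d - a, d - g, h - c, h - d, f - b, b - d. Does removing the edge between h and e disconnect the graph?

After removing h - e, the path h-d-b-f-e still connects them, so the edge is not a bridge.

No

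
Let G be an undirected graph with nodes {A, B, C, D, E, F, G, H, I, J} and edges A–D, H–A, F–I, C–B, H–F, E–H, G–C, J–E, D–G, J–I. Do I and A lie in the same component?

Yes

From I we can reach A, B, C, D, E, F, G, H, I, J, which includes A.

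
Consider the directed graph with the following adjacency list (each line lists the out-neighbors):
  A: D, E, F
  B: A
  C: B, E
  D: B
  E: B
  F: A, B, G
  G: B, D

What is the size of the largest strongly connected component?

{A, B, D, E, F, G} are all mutually reachable — one SCC of size 6.
{C} is an SCC by itself.
The largest has 6 vertices.

6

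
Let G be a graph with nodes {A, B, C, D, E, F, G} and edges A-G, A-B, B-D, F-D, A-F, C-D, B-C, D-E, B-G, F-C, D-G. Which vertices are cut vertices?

D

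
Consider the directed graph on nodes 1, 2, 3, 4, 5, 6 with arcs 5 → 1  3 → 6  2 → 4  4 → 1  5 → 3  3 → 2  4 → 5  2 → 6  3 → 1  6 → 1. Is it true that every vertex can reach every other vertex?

No

There is no directed path from 1 to 3, so the graph is not strongly connected.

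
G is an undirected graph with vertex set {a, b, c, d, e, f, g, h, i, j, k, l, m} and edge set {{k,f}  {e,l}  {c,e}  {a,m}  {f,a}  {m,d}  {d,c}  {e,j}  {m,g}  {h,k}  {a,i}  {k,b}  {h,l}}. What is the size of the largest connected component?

13

Starting from a we can reach a, b, c, d, e, f, g, h, i, j, k, l, m. That is one component of size 13.
The largest has 13 vertices.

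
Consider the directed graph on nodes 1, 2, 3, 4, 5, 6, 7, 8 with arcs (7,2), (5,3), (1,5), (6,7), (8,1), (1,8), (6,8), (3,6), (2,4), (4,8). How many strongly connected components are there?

1

{1, 2, 3, 4, 5, 6, 7, 8} are all mutually reachable — one SCC of size 8.
That gives 1 strongly connected component.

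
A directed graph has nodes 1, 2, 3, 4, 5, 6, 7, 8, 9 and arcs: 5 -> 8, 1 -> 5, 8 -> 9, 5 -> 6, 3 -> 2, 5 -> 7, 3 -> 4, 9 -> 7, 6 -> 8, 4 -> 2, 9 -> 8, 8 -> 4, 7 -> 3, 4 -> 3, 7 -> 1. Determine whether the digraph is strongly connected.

No

There is no directed path from 3 to 6, so the graph is not strongly connected.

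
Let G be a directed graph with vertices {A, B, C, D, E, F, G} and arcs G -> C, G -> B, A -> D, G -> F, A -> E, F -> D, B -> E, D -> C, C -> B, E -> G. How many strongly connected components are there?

{B, C, D, E, F, G} are all mutually reachable — one SCC of size 6.
{A} is an SCC by itself.
That gives 2 strongly connected components.

2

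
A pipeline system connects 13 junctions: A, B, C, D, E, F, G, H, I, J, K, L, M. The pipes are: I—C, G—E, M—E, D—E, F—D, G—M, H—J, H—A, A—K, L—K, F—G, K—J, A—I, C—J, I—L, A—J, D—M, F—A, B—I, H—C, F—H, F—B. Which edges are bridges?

The edges on the cycle F-B-I-L-K-A-F are not bridges since each lies on that cycle.
Every edge lies on some cycle, so there are no bridges.

none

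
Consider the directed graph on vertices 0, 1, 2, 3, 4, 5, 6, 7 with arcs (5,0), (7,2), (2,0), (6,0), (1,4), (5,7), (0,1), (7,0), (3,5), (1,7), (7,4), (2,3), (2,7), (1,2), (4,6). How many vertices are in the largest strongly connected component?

{0, 1, 2, 3, 4, 5, 6, 7} are all mutually reachable — one SCC of size 8.
The largest has 8 vertices.

8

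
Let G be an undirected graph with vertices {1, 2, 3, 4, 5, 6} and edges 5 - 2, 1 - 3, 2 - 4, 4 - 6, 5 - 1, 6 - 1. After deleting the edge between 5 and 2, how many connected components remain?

1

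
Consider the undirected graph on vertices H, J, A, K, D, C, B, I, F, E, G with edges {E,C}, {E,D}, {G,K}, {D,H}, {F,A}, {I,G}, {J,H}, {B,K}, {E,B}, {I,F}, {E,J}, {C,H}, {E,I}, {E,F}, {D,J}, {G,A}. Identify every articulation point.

E

Removing E increases the component count from 1 to 2, so E is a cut vertex.
By contrast removing I leaves 1 component; it is not a cut vertex. No other vertex is a cut vertex either.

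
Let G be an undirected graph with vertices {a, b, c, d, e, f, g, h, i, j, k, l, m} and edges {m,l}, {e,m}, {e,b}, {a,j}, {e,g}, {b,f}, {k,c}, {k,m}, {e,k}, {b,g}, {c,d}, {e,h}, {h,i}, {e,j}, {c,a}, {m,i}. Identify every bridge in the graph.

The edges on the cycle e-b-g-e are not bridges since each lies on that cycle.
But removing f - b disconnects f from b; removing c - d disconnects c from d; removing m - l disconnects m from l — these are bridges.

b-f, c-d, l-m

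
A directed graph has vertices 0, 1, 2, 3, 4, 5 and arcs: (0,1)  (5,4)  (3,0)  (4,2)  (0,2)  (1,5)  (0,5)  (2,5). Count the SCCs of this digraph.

{2, 4, 5} are all mutually reachable — one SCC of size 3.
{0} is an SCC by itself.
{1} is an SCC by itself.
{3} is an SCC by itself.
That gives 4 strongly connected components.

4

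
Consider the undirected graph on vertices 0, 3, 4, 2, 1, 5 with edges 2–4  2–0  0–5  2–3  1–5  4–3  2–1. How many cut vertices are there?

1

Removing 2 increases the component count from 1 to 2, so 2 is a cut vertex.
By contrast removing 0 leaves 1 component; it is not a cut vertex. No other vertex is a cut vertex either.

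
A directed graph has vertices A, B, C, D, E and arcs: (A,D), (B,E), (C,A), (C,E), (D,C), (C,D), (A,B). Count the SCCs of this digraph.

3

{A, C, D} are all mutually reachable — one SCC of size 3.
{E} is an SCC by itself.
{B} is an SCC by itself.
That gives 3 strongly connected components.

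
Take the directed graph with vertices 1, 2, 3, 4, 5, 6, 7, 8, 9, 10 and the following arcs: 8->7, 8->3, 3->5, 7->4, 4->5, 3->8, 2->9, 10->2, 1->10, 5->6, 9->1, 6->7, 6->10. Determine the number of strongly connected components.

3

{1, 2, 9, 10} are all mutually reachable — one SCC of size 4.
{4, 5, 6, 7} are all mutually reachable — one SCC of size 4.
{3, 8} are all mutually reachable — one SCC of size 2.
That gives 3 strongly connected components.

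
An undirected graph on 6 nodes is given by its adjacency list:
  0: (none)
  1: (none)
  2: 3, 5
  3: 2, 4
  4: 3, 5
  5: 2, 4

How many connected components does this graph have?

3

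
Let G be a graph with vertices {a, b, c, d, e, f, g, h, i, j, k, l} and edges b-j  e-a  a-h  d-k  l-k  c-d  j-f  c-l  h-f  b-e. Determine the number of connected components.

4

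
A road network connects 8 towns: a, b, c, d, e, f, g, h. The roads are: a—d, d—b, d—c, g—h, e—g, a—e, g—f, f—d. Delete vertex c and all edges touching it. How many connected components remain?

1

With c gone, the remaining components are: {a, b, d, e, f, g, h}.
That is 1 component.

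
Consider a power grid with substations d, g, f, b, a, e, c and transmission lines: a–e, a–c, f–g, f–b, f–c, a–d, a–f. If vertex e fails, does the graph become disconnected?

No

Deleting e leaves 1 component (was 1), so e is not a cut vertex.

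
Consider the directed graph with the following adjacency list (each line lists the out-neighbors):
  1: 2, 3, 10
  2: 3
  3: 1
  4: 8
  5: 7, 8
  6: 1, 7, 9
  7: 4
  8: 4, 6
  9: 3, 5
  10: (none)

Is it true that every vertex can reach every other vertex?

No

There is no directed path from 10 to 3, so the graph is not strongly connected.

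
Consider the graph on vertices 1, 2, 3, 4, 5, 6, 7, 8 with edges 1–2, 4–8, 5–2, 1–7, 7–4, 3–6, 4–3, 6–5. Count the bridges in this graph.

1

The edges on the cycle 1-7-4-3-6-5-2-1 are not bridges since each lies on that cycle.
But removing 4–8 disconnects 4 from 8 — this is a bridge.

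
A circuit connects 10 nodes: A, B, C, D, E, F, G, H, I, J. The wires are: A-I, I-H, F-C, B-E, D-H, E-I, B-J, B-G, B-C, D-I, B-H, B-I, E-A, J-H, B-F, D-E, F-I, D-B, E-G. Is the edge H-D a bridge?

No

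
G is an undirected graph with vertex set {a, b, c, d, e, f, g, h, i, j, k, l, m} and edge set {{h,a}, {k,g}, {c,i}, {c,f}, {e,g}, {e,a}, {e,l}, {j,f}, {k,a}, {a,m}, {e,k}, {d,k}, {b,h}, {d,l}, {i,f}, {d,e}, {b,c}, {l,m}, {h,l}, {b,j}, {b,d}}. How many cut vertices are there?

Removing b increases the component count from 1 to 2, so b is a cut vertex.
By contrast removing m leaves 1 component; it is not a cut vertex. No other vertex is a cut vertex either.

1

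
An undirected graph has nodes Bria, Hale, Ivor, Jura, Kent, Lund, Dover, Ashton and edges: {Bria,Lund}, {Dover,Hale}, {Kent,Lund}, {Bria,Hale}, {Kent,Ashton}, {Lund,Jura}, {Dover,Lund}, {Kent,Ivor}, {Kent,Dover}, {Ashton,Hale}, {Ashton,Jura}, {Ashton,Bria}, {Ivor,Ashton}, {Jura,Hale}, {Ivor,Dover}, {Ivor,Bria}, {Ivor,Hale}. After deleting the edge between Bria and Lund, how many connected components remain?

1

Bria and Lund are still connected via Bria-Ivor-Kent-Lund, so the component count stays at 1.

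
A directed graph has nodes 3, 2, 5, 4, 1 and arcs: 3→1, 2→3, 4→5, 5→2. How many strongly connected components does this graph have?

5

{4} is an SCC by itself.
{1} is an SCC by itself.
{3} is an SCC by itself.
{2} is an SCC by itself.
{5} is an SCC by itself.
That gives 5 strongly connected components.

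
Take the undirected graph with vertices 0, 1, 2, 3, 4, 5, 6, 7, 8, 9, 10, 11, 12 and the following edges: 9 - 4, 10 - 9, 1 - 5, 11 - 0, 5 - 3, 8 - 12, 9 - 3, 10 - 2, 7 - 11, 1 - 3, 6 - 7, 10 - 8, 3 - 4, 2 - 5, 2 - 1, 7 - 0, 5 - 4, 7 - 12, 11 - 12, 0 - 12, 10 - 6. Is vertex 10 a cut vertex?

Deleting 10 raises the number of components from 1 to 2, so 10 is a cut vertex.

Yes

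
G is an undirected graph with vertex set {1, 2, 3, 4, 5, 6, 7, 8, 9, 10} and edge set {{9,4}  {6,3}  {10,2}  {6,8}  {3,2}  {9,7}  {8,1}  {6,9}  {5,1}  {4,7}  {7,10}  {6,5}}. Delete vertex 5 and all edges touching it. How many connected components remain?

With 5 gone, the remaining components are: {1, 2, 3, 4, 6, 7, 8, 9, 10}.
That is 1 component.

1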